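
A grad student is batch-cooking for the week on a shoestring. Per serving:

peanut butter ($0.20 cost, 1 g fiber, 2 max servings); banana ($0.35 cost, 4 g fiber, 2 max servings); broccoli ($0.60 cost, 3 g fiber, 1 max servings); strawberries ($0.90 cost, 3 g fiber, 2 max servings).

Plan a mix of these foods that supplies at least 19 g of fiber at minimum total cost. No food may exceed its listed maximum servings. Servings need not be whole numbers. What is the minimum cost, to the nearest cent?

Cost per g of fiber: banana $0.0875, peanut butter $0.2000, broccoli $0.2000, strawberries $0.3000.
Take 2 servings of banana: +8.0 g fiber for $0.70 (total $0.70, still need 11.0 g).
Take 2 servings of peanut butter: +2.0 g fiber for $0.40 (total $1.10, still need 9.0 g).
Take 1 serving of broccoli: +3.0 g fiber for $0.60 (total $1.70, still need 6.0 g).
Take 2 servings of strawberries: +6.0 g fiber for $1.80 (total $3.50, still need 0.0 g).
Filling from the cheapest source first is optimal under one linear minimum: $3.50.

$3.50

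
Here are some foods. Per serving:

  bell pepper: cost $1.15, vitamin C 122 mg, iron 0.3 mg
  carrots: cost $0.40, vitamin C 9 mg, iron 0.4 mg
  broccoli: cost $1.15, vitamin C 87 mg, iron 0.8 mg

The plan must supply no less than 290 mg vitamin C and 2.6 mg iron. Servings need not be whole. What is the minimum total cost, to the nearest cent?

Two binding constraints pin down two serving amounts, so the optimal mix uses at most two foods. The candidates are each food alone (scaled to the tighter of vitamin C/iron) and each pair with both constraints tight.
bell pepper only: max(290/122, 2.6/0.3) = 8.667 servings → $9.97.
carrots only: max(290/9, 2.6/0.4) = 32.22 servings → $12.89.
broccoli only: max(290/87, 2.6/0.8) = 3.333 servings → $3.83.
bell pepper + carrots with both tight: 2.009 servings and 4.993 servings → $4.31.
bell pepper + broccoli with both tight: 0.08112 servings and 3.22 servings → $3.80.
carrots + broccoli with both targets exact would need a negative amount; discard.
So the least-cost plan costs $3.80.

$3.80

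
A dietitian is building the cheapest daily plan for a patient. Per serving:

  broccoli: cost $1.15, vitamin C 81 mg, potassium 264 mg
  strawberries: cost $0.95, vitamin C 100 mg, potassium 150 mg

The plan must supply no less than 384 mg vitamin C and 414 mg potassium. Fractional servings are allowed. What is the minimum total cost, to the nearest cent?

This is a tiny linear program; its minimum lies at a vertex of the feasible set. List the vertices and price them.
broccoli only: max(384/81, 414/264) = 4.741 servings → $5.45.
strawberries only: max(384/100, 414/150) = 3.84 servings → $3.65.
broccoli + strawberries: intersection lies outside the first quadrant.
So the least-cost plan costs $3.65.

$3.65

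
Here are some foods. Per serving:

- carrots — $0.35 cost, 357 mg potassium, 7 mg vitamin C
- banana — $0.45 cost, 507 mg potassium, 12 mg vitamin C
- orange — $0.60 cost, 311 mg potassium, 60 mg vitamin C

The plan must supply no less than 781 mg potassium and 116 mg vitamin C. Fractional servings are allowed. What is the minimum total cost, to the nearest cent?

$1.29

With two linear requirements the optimum uses one or two foods; enumerate the corners.
carrots only: max(781/357, 116/7) = 16.57 servings → $5.80.
banana only: max(781/507, 116/12) = 9.667 servings → $4.35.
orange only: max(781/311, 116/60) = 2.511 servings → $1.51.
carrots + banana: intersection lies outside the first quadrant.
carrots + orange with both tight: 0.5604 servings and 1.868 servings → $1.32.
banana + orange with both tight: 0.4041 servings and 1.853 servings → $1.29.
Cheapest feasible corner: $1.29.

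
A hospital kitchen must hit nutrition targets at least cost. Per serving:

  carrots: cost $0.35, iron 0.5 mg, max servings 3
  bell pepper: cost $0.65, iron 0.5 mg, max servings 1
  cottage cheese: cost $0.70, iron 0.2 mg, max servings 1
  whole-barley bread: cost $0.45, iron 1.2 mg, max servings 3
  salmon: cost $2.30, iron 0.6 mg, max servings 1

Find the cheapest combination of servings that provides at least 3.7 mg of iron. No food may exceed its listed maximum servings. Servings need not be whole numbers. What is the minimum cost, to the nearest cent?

Cost per mg of iron: whole-barley bread $0.3750, carrots $0.7000, bell pepper $1.3000, cottage cheese $3.5000, salmon $3.8333.
Take 3 servings of whole-barley bread: +3.6 mg iron for $1.35 (total $1.35, still need 0.1 mg).
Take 0.2 servings of carrots: +0.1 mg iron for $0.07 (total $1.42, still need 0.0 mg).
Greedy by cheapest-per-mg is optimal for a single linear constraint, so the minimum cost is $1.42.

$1.42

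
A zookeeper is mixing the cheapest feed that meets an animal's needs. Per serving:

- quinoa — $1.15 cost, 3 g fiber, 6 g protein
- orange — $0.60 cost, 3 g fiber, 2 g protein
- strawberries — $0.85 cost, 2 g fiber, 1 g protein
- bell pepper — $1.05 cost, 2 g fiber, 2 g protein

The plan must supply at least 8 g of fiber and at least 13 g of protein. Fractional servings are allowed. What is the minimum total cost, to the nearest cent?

$2.65

quinoa only: max(8/3, 13/6) = 2.667 servings → $3.07.
orange only: max(8/3, 13/2) = 6.5 servings → $3.90.
strawberries only: max(8/2, 13/1) = 13 servings → $11.05.
bell pepper only: max(8/2, 13/2) = 6.5 servings → $6.83.
quinoa + orange with both tight: 1.917 servings and 0.75 servings → $2.65.
quinoa + strawberries with both tight: 2 servings and 1 serving → $3.15.
quinoa + bell pepper with both tight: 1.667 servings and 1.5 servings → $3.49.
orange + strawberries: the both-tight solution has a negative serving — not a feasible corner.
orange + bell pepper with both targets exact would need a negative amount; discard.
strawberries + bell pepper: intersection lies outside the first quadrant.
Cheapest feasible corner: $2.65.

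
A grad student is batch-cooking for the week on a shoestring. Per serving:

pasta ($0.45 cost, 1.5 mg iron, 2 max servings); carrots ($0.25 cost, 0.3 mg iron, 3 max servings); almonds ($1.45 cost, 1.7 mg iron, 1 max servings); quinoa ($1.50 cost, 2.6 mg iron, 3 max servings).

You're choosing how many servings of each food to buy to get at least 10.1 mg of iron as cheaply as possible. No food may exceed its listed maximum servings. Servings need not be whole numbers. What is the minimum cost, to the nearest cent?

$5.00

Cost per mg of iron: pasta $0.3000, quinoa $0.5769, carrots $0.8333, almonds $0.8529.
Take 2 servings of pasta: +3.0 mg iron for $0.90 (total $0.90, still need 7.1 mg).
Take 2.731 servings of quinoa: +7.1 mg iron for $4.10 (total $5.00, still need 0.0 mg).
Filling from the cheapest source first is optimal under one linear minimum: $5.00.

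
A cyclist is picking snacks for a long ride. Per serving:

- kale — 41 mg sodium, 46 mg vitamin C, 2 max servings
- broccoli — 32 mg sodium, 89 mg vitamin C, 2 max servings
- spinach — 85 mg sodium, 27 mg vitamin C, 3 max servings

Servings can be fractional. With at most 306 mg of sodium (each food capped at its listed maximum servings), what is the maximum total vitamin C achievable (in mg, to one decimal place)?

Vitamin C per mg sodium: broccoli 2.781, kale 1.122, spinach 0.3176.
Take 2 servings of broccoli: uses 64 mg sodium, +178.0 mg vitamin C (running total 178.0 mg).
Take 2 servings of kale: uses 82 mg sodium, +92.0 mg vitamin C (running total 270.0 mg).
Take 1.882 servings of spinach: uses 160 mg sodium, +50.8 mg vitamin C (running total 320.8 mg).
Greedy by best ratio exhausts the sodium allowance optimally: 320.8 mg.

320.8 mg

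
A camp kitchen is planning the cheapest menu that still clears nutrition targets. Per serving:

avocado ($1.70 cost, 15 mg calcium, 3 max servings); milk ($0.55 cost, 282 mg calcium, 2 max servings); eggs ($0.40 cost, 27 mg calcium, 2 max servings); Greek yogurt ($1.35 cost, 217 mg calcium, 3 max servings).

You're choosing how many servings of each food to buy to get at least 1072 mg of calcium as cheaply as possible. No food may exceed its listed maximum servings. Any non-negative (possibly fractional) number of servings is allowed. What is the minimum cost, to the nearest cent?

$4.26

Cost per mg of calcium: milk $0.0020, Greek yogurt $0.0062, eggs $0.0148, avocado $0.1133.
Take 2 servings of milk: +564.0 mg calcium for $1.10 (total $1.10, still need 508.0 mg).
Take 2.341 servings of Greek yogurt: +508.0 mg calcium for $3.16 (total $4.26, still need 0.0 mg).
Filling from the cheapest source first is optimal under one linear minimum: $4.26.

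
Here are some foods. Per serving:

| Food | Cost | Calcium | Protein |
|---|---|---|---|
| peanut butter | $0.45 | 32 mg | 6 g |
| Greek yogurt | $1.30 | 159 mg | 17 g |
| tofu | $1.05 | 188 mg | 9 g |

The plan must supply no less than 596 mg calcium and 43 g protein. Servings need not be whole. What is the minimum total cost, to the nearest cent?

$3.96

peanut butter only: max(596/32, 43/6) = 18.62 servings → $8.38.
Greek yogurt only: max(596/159, 43/17) = 3.748 servings → $4.87.
tofu only: max(596/188, 43/9) = 4.778 servings → $5.02.
peanut butter + Greek yogurt: the both-tight solution has a negative serving — not a feasible corner.
peanut butter + tofu with both tight: 3.238 servings and 2.619 servings → $4.21.
Greek yogurt + tofu with both tight: 1.541 servings and 1.867 servings → $3.96.
The minimum over all feasible corners is $3.96.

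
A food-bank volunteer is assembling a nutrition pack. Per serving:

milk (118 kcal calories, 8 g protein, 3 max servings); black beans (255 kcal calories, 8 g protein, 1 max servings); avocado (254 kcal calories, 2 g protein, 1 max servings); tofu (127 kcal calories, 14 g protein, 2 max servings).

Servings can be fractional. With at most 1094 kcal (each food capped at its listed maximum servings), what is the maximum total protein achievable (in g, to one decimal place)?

Protein per kcal: tofu 0.1102, milk 0.0678, black beans 0.03137, avocado 0.007874.
Take 2 servings of tofu: uses 254 kcal, +28.0 g protein (running total 28.0 g).
Take 3 servings of milk: uses 354 kcal, +24.0 g protein (running total 52.0 g).
Take 1 serving of black beans: uses 255 kcal, +8.0 g protein (running total 60.0 g).
Take 0.9094 servings of avocado: uses 231 kcal, +1.8 g protein (running total 61.8 g).
Greedy by best ratio exhausts the calories allowance optimally: 61.8 g.

61.8 g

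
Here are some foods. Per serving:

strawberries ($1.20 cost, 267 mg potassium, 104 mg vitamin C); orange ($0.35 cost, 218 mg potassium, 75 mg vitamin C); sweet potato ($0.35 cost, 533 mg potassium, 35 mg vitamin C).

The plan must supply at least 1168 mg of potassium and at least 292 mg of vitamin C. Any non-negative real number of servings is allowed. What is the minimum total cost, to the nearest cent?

$1.50

An LP optimum is at a vertex; with two nutrient constraints at most two foods are used. Check each candidate.
strawberries only: max(1168/267, 292/104) = 4.375 servings → $5.25.
orange only: max(1168/218, 292/75) = 5.358 servings → $1.88.
sweet potato only: max(1168/533, 292/35) = 8.343 servings → $2.92.
strawberries + orange: intersection lies outside the first quadrant.
strawberries + sweet potato with both tight: 2.49 servings and 0.944 servings → $3.32.
orange + sweet potato with both tight: 3.548 servings and 0.7403 servings → $1.50.
Cheapest feasible corner: $1.50.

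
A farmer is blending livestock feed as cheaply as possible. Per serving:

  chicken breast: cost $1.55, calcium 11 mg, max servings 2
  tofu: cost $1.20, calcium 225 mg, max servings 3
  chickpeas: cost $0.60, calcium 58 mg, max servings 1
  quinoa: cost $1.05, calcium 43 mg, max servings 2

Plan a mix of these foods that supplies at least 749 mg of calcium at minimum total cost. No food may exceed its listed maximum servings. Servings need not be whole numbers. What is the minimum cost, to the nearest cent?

Cost per mg of calcium: tofu $0.0053, chickpeas $0.0103, quinoa $0.0244, chicken breast $0.1409.
Take 3 servings of tofu: +675.0 mg calcium for $3.60 (total $3.60, still need 74.0 mg).
Take 1 serving of chickpeas: +58.0 mg calcium for $0.60 (total $4.20, still need 16.0 mg).
Take 0.3721 servings of quinoa: +16.0 mg calcium for $0.39 (total $4.59, still need 0.0 mg).
Greedy by cheapest-per-mg is optimal for a single linear constraint, so the minimum cost is $4.59.

$4.59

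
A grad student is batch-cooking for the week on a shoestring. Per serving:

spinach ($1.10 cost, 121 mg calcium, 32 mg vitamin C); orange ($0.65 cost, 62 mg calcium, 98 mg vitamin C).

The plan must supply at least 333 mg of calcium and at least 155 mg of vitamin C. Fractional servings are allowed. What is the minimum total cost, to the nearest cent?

Minimising a linear cost over {calcium ≥ 333, vitamin C ≥ 155, servings ≥ 0} — the optimum is at a vertex, using one or two foods.
spinach only: max(333/121, 155/32) = 4.844 servings → $5.33.
orange only: max(333/62, 155/98) = 5.371 servings → $3.49.
spinach + orange with both tight: 2.332 servings and 0.8202 servings → $3.10.
The minimum over all feasible corners is $3.10.

$3.10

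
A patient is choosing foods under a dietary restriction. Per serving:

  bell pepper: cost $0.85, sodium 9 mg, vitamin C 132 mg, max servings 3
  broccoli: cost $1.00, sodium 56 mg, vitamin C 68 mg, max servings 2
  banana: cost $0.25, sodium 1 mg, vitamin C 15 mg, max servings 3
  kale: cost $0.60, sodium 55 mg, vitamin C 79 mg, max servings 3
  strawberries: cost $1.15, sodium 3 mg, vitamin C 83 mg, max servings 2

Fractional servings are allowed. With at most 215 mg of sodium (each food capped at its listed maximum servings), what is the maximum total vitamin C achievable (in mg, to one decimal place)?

Vitamin C per mg sodium: strawberries 27.67, banana 15, bell pepper 14.67, kale 1.436, broccoli 1.214.
Take 2 servings of strawberries: uses 6 mg sodium, +166.0 mg vitamin C (running total 166.0 mg).
Take 3 servings of banana: uses 3 mg sodium, +45.0 mg vitamin C (running total 211.0 mg).
Take 3 servings of bell pepper: uses 27 mg sodium, +396.0 mg vitamin C (running total 607.0 mg).
Take 3 servings of kale: uses 165 mg sodium, +237.0 mg vitamin C (running total 844.0 mg).
Take 0.25 servings of broccoli: uses 14 mg sodium, +17.0 mg vitamin C (running total 861.0 mg).
Filling greedily by vitamin C-per-mg sodium is optimal for one linear limit, giving 861.0 mg.

861.0 mg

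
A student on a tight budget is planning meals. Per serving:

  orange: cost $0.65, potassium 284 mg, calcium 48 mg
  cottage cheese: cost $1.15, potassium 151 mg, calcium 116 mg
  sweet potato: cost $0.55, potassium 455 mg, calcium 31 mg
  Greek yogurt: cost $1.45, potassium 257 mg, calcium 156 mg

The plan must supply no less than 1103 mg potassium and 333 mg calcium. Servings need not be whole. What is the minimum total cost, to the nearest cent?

Compare the cost at each extreme point of the feasible region.
orange only: max(1103/284, 333/48) = 6.938 servings → $4.51.
cottage cheese only: max(1103/151, 333/116) = 7.305 servings → $8.40.
sweet potato only: max(1103/455, 333/31) = 10.74 servings → $5.91.
Greek yogurt only: max(1103/257, 333/156) = 4.292 servings → $6.22.
orange + cottage cheese with both tight: 3.022 servings and 1.62 servings → $3.83.
orange + sweet potato: intersection lies outside the first quadrant.
orange + Greek yogurt with both tight: 2.705 servings and 1.302 servings → $3.65.
cottage cheese + sweet potato with both tight: 2.439 servings and 1.615 servings → $3.69.
cottage cheese + Greek yogurt with both targets exact would need a negative amount; discard.
sweet potato + Greek yogurt with both tight: 1.373 servings and 1.862 servings → $3.45.
The minimum over all feasible corners is $3.45.

$3.45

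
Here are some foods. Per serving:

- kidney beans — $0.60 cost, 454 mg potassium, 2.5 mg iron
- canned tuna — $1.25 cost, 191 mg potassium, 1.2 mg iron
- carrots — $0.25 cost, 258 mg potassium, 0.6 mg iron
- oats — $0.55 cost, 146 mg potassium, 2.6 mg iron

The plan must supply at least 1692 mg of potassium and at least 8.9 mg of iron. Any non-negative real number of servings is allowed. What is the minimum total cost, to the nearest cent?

$2.19

With two linear requirements the optimum uses one or two foods; enumerate the corners.
kidney beans only: max(1692/454, 8.9/2.5) = 3.727 servings → $2.24.
canned tuna only: max(1692/191, 8.9/1.2) = 8.859 servings → $11.07.
carrots only: max(1692/258, 8.9/0.6) = 14.83 servings → $3.71.
oats only: max(1692/146, 8.9/2.6) = 11.59 servings → $6.37.
kidney beans + canned tuna: intersection lies outside the first quadrant.
kidney beans + carrots with both tight: 3.438 servings and 0.5083 servings → $2.19.
kidney beans + oats: intersection lies outside the first quadrant.
canned tuna + carrots with both tight: 6.569 servings and 1.695 servings → $8.64.
canned tuna + oats: the both-tight solution has a negative serving — not a feasible corner.
carrots + oats with both tight: 5.315 servings and 2.197 servings → $2.54.
Cheapest feasible corner: $2.19.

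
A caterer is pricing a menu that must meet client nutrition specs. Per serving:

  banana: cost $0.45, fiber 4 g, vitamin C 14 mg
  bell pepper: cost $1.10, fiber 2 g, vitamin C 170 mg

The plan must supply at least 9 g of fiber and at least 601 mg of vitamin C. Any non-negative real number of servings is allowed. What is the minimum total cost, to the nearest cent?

$4.07

banana only: max(9/4, 601/14) = 42.93 servings → $19.32.
bell pepper only: max(9/2, 601/170) = 4.5 servings → $4.95.
banana + bell pepper with both tight: 0.5031 servings and 3.494 servings → $4.07.
Cheapest feasible corner: $4.07.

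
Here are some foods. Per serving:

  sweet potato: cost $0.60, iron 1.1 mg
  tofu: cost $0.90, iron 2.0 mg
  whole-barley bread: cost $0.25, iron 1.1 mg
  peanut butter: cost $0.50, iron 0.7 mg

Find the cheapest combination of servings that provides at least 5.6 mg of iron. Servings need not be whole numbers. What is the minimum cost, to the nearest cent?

$1.27

Cost per mg of iron: whole-barley bread $0.2273, tofu $0.4500, sweet potato $0.5455, peanut butter $0.7143.
With no serving limits, use only whole-barley bread: 5.6 mg / 1.1 mg = 5.091 servings × $0.25 = $1.27.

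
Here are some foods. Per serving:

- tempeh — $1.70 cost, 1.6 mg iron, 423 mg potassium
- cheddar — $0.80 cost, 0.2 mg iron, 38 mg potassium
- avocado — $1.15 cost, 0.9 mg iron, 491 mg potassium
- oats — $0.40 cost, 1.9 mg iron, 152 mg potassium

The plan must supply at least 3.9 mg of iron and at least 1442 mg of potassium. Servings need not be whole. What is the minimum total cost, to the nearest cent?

$3.41

Minimising a linear cost over {iron ≥ 3.9, potassium ≥ 1442, servings ≥ 0} — the optimum is at a vertex, using one or two foods.
tempeh only: max(3.9/1.6, 1442/423) = 3.409 servings → $5.80.
cheddar only: max(3.9/0.2, 1442/38) = 37.95 servings → $30.36.
avocado only: max(3.9/0.9, 1442/491) = 4.333 servings → $4.98.
oats only: max(3.9/1.9, 1442/152) = 9.487 servings → $3.79.
tempeh + cheddar with both targets exact would need a negative amount; discard.
tempeh + avocado with both tight: 1.524 servings and 1.624 servings → $4.46.
tempeh + oats: the both-tight solution has a negative serving — not a feasible corner.
cheddar + avocado with both tight: 9.642 servings and 2.191 servings → $10.23.
cheddar + oats with both targets exact would need a negative amount; discard.
avocado + oats with both tight: 2.697 servings and 0.7752 servings → $3.41.
Cheapest feasible corner: $3.41.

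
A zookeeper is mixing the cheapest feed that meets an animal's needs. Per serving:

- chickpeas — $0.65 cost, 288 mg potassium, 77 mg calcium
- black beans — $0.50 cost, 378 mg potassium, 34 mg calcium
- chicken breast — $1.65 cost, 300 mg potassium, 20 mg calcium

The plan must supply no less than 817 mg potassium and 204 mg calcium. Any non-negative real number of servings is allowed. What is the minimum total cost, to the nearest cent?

$1.77

chickpeas only: max(817/288, 204/77) = 2.837 servings → $1.84.
black beans only: max(817/378, 204/34) = 6 servings → $3.00.
chicken breast only: max(817/300, 204/20) = 10.2 servings → $16.83.
chickpeas + black beans with both tight: 2.554 servings and 0.2152 servings → $1.77.
chickpeas + chicken breast with both tight: 2.587 servings and 0.2397 servings → $2.08.
black beans + chicken breast: the both-tight solution has a negative serving — not a feasible corner.
Cheapest feasible corner: $1.77.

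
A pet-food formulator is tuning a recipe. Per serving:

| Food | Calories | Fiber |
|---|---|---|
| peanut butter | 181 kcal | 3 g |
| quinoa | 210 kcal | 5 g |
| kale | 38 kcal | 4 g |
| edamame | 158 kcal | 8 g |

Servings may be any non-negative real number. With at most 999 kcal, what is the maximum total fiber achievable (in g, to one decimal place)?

105.2 g

Fiber per kcal: kale 0.1053, edamame 0.05063, quinoa 0.02381, peanut butter 0.01657.
With no serving limits, spend the whole calories allowance on kale: 999 kcal / 38 kcal × 4 g = 105.2 g.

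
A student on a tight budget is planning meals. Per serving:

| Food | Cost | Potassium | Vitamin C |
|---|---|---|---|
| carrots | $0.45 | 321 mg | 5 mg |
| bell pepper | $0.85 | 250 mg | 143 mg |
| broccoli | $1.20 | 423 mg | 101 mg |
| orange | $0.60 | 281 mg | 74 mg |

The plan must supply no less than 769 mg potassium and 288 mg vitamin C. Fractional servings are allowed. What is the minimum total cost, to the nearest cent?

An LP optimum is at a vertex; with two nutrient constraints at most two foods are used. Check each candidate.
carrots only: max(769/321, 288/5) = 57.6 servings → $25.92.
bell pepper only: max(769/250, 288/143) = 3.076 servings → $2.61.
broccoli only: max(769/423, 288/101) = 2.851 servings → $3.42.
orange only: max(769/281, 288/74) = 3.892 servings → $2.34.
carrots + bell pepper with both tight: 0.8503 servings and 1.984 servings → $2.07.
carrots + broccoli with both targets exact would need a negative amount; discard.
carrots + orange: intersection lies outside the first quadrant.
bell pepper + broccoli with both tight: 1.253 servings and 1.077 servings → $2.36.
bell pepper + orange with both tight: 1.108 servings and 1.751 servings → $1.99.
broccoli + orange: the both-tight solution has a negative serving — not a feasible corner.
Cheapest feasible corner: $1.99.

$1.99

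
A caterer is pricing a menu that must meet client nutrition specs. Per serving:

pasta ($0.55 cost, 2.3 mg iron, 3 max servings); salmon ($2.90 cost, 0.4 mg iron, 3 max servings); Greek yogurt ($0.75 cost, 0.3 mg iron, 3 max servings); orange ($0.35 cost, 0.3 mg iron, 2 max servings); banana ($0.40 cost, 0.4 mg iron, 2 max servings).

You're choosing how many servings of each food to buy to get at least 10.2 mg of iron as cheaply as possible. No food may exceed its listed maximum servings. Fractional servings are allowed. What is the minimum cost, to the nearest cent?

$12.65

Cost per mg of iron: pasta $0.2391, banana $1.0000, orange $1.1667, Greek yogurt $2.5000, salmon $7.2500.
Take 3 servings of pasta: +6.9 mg iron for $1.65 (total $1.65, still need 3.3 mg).
Take 2 servings of banana: +0.8 mg iron for $0.80 (total $2.45, still need 2.5 mg).
Take 2 servings of orange: +0.6 mg iron for $0.70 (total $3.15, still need 1.9 mg).
Take 3 servings of Greek yogurt: +0.9 mg iron for $2.25 (total $5.40, still need 1.0 mg).
Take 2.5 servings of salmon: +1.0 mg iron for $7.25 (total $12.65, still need 0.0 mg).
Greedy by cheapest-per-mg is optimal for a single linear constraint, so the minimum cost is $12.65.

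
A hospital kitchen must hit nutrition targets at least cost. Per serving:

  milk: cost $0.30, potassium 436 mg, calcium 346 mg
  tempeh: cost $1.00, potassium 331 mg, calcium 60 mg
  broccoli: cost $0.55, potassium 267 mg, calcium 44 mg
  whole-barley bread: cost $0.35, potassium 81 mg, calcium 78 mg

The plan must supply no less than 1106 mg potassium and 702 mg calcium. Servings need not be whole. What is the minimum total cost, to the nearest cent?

The cheapest plan sits at a corner of the feasible region — with two constraints it uses at most two foods.
milk only: max(1106/436, 702/346) = 2.537 servings → $0.76.
tempeh only: max(1106/331, 702/60) = 11.7 servings → $11.70.
broccoli only: max(1106/267, 702/44) = 15.95 servings → $8.78.
whole-barley bread only: max(1106/81, 702/78) = 13.65 servings → $4.78.
milk + tempeh with both tight: 1.879 servings and 0.8669 servings → $1.43.
milk + broccoli with both tight: 1.896 servings and 1.047 servings → $1.14.
milk + whole-barley bread: intersection lies outside the first quadrant.
tempeh + broccoli: the both-tight solution has a negative serving — not a feasible corner.
tempeh + whole-barley bread with both tight: 1.403 servings and 7.921 servings → $4.18.
broccoli + whole-barley bread with both tight: 1.704 servings and 8.039 servings → $3.75.
So the least-cost plan costs $0.76.

$0.76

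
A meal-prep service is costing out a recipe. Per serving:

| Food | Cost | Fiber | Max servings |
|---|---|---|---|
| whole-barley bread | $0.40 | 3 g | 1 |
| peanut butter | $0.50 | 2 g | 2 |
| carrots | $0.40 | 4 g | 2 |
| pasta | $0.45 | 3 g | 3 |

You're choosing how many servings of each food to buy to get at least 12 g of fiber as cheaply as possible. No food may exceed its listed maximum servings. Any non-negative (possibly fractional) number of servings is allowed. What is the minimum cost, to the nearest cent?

$1.35

Cost per g of fiber: carrots $0.1000, whole-barley bread $0.1333, pasta $0.1500, peanut butter $0.2500.
Take 2 servings of carrots: +8.0 g fiber for $0.80 (total $0.80, still need 4.0 g).
Take 1 serving of whole-barley bread: +3.0 g fiber for $0.40 (total $1.20, still need 1.0 g).
Take 0.3333 servings of pasta: +1.0 g fiber for $0.15 (total $1.35, still need 0.0 g).
Filling from the cheapest source first is optimal under one linear minimum: $1.35.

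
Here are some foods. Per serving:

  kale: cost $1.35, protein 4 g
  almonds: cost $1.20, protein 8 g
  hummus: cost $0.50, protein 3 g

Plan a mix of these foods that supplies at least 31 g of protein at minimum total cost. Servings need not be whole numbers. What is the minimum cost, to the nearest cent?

Cost per g of protein: almonds $0.1500, hummus $0.1667, kale $0.3375.
With no serving limits, use only almonds: 31 g / 8 g = 3.875 servings × $1.20 = $4.65.

$4.65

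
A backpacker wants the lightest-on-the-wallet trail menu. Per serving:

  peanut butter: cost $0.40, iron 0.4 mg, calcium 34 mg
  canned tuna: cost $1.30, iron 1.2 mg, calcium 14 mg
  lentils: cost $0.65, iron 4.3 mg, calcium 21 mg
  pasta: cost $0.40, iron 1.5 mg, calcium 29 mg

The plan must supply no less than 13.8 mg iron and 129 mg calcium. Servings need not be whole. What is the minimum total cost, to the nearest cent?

$2.58

Two binding constraints pin down two serving amounts, so the optimal mix uses at most two foods. The candidates are each food alone (scaled to the tighter of iron/calcium) and each pair with both constraints tight.
peanut butter only: max(13.8/0.4, 129/34) = 34.5 servings → $13.80.
canned tuna only: max(13.8/1.2, 129/14) = 11.5 servings → $14.95.
lentils only: max(13.8/4.3, 129/21) = 6.143 servings → $3.99.
pasta only: max(13.8/1.5, 129/29) = 9.2 servings → $3.68.
peanut butter + canned tuna: intersection lies outside the first quadrant.
peanut butter + lentils with both tight: 1.922 servings and 3.03 servings → $2.74.
peanut butter + pasta with both targets exact would need a negative amount; discard.
canned tuna + lentils with both tight: 7.569 servings and 1.097 servings → $10.55.
canned tuna + pasta: the both-tight solution has a negative serving — not a feasible corner.
lentils + pasta with both tight: 2.218 servings and 2.842 servings → $2.58.
The minimum over all feasible corners is $2.58.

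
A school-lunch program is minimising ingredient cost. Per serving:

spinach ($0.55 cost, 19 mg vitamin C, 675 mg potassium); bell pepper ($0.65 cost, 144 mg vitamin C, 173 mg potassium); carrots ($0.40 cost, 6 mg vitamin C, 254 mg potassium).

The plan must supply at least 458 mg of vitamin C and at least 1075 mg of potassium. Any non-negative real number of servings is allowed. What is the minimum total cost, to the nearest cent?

$2.44

Two binding constraints pin down two serving amounts, so the optimal mix uses at most two foods. The candidates are each food alone (scaled to the tighter of vitamin C/potassium) and each pair with both constraints tight.
spinach only: max(458/19, 1075/675) = 24.11 servings → $13.26.
bell pepper only: max(458/144, 1075/173) = 6.214 servings → $4.04.
carrots only: max(458/6, 1075/254) = 76.33 servings → $30.53.
spinach + bell pepper with both tight: 0.8046 servings and 3.074 servings → $2.44.
spinach + carrots: the both-tight solution has a negative serving — not a feasible corner.
bell pepper + carrots with both tight: 3.092 servings and 2.126 servings → $2.86.
Cheapest feasible corner: $2.44.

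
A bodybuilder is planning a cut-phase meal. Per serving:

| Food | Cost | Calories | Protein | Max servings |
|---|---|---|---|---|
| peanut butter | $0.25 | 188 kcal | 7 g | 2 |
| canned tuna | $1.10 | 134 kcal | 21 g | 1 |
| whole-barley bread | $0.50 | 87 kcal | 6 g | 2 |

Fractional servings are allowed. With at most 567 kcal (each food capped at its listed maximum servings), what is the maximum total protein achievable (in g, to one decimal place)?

Protein per kcal: canned tuna 0.1567, whole-barley bread 0.06897, peanut butter 0.03723.
Take 1 serving of canned tuna: uses 134 kcal, +21.0 g protein (running total 21.0 g).
Take 2 servings of whole-barley bread: uses 174 kcal, +12.0 g protein (running total 33.0 g).
Take 1.378 servings of peanut butter: uses 259 kcal, +9.6 g protein (running total 42.6 g).
Greedy by best ratio exhausts the calories allowance optimally: 42.6 g.

42.6 g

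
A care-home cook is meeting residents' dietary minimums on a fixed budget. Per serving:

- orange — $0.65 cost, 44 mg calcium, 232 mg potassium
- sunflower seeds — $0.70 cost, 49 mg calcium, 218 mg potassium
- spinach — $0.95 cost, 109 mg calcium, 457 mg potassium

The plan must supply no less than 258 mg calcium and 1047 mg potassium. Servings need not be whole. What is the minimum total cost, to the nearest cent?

$2.25

orange only: max(258/44, 1047/232) = 5.864 servings → $3.81.
sunflower seeds only: max(258/49, 1047/218) = 5.265 servings → $3.69.
spinach only: max(258/109, 1047/457) = 2.367 servings → $2.25.
orange + sunflower seeds: intersection lies outside the first quadrant.
orange + spinach with both targets exact would need a negative amount; discard.
sunflower seeds + spinach: the both-tight solution has a negative serving — not a feasible corner.
So the least-cost plan costs $2.25.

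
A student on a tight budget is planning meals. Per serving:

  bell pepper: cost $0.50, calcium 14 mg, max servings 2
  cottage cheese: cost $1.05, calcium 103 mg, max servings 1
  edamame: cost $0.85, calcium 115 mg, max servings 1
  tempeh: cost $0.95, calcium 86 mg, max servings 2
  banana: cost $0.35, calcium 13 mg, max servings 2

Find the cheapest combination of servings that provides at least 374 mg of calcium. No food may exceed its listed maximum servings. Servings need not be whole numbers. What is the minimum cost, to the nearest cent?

Cost per mg of calcium: edamame $0.0074, cottage cheese $0.0102, tempeh $0.0110, banana $0.0269, bell pepper $0.0357.
Take 1 serving of edamame: +115.0 mg calcium for $0.85 (total $0.85, still need 259.0 mg).
Take 1 serving of cottage cheese: +103.0 mg calcium for $1.05 (total $1.90, still need 156.0 mg).
Take 1.814 servings of tempeh: +156.0 mg calcium for $1.72 (total $3.62, still need 0.0 mg).
Greedy by cheapest-per-mg is optimal for a single linear constraint, so the minimum cost is $3.62.

$3.62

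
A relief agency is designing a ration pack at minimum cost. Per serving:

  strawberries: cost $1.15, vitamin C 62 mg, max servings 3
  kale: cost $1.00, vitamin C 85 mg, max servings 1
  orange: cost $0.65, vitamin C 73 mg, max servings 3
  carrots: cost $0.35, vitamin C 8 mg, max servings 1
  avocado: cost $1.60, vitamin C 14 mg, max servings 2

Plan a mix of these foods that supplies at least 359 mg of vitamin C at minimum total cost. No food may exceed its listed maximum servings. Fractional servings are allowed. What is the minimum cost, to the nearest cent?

$3.97

Cost per mg of vitamin C: orange $0.0089, kale $0.0118, strawberries $0.0185, carrots $0.0437, avocado $0.1143.
Take 3 servings of orange: +219.0 mg vitamin C for $1.95 (total $1.95, still need 140.0 mg).
Take 1 serving of kale: +85.0 mg vitamin C for $1.00 (total $2.95, still need 55.0 mg).
Take 0.8871 servings of strawberries: +55.0 mg vitamin C for $1.02 (total $3.97, still need 0.0 mg).
Greedy by cheapest-per-mg is optimal for a single linear constraint, so the minimum cost is $3.97.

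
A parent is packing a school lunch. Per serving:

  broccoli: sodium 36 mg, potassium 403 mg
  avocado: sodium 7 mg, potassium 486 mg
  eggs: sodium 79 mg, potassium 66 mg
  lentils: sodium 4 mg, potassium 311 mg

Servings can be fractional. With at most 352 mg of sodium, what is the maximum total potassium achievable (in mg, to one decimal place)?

Potassium per mg sodium: lentils 77.75, avocado 69.43, broccoli 11.19, eggs 0.8354.
With no serving limits, spend the whole sodium allowance on lentils: 352 mg / 4 mg × 311 mg = 27368.0 mg.

27368.0 mg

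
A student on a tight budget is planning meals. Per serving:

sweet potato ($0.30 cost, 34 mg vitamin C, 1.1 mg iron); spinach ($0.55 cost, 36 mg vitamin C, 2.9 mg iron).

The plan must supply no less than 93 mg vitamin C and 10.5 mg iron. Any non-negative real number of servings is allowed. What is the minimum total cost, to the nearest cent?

Compare the cost at each extreme point of the feasible region.
sweet potato only: max(93/34, 10.5/1.1) = 9.545 servings → $2.86.
spinach only: max(93/36, 10.5/2.9) = 3.621 servings → $1.99.
sweet potato + spinach with both targets exact would need a negative amount; discard.
Cheapest feasible corner: $1.99.

$1.99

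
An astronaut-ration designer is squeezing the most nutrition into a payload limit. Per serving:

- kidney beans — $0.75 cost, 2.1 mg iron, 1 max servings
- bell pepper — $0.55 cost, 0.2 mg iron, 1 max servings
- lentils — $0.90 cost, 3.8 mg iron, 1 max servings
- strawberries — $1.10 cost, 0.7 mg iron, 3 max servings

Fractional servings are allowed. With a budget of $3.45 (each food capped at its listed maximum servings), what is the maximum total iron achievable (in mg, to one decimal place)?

Iron per dollar: lentils 4.222, kidney beans 2.8, strawberries 0.6364, bell pepper 0.3636.
Take 1 serving of lentils: spends $0.90, +3.8 mg iron (running total 3.8 mg).
Take 1 serving of kidney beans: spends $0.75, +2.1 mg iron (running total 5.9 mg).
Take 1.636 servings of strawberries: spends $1.80, +1.1 mg iron (running total 7.0 mg).
Greedy by best ratio exhausts the cost allowance optimally: 7.0 mg.

7.0 mg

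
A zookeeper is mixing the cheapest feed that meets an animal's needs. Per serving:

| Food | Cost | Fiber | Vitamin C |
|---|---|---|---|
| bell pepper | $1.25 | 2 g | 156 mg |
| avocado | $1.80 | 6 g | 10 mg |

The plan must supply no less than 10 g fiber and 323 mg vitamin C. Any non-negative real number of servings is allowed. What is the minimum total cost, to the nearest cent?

$4.30

A basic optimal solution has at most two foods positive. Try each food alone and each pair with both targets met exactly.
bell pepper only: max(10/2, 323/156) = 5 servings → $6.25.
avocado only: max(10/6, 323/10) = 32.3 servings → $58.14.
bell pepper + avocado with both tight: 2.007 servings and 0.9978 servings → $4.30.
Cheapest feasible corner: $4.30.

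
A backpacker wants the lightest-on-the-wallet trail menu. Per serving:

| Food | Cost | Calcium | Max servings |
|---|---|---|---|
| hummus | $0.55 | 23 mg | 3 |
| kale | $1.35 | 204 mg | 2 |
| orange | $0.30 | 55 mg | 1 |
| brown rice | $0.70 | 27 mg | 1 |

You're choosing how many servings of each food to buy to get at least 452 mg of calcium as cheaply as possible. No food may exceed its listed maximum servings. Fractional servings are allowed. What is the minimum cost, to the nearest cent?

$2.93

Cost per mg of calcium: orange $0.0055, kale $0.0066, hummus $0.0239, brown rice $0.0259.
Take 1 serving of orange: +55.0 mg calcium for $0.30 (total $0.30, still need 397.0 mg).
Take 1.946 servings of kale: +397.0 mg calcium for $2.63 (total $2.93, still need 0.0 mg).
Greedy by cheapest-per-mg is optimal for a single linear constraint, so the minimum cost is $2.93.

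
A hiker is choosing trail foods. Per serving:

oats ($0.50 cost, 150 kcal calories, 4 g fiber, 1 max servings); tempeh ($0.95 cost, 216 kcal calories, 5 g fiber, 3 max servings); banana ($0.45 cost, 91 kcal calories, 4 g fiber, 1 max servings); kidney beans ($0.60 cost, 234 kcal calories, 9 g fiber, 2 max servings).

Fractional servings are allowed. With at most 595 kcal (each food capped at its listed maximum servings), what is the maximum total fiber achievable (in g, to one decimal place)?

23.0 g

Fiber per kcal: banana 0.04396, kidney beans 0.03846, oats 0.02667, tempeh 0.02315.
Take 1 serving of banana: uses 91 kcal, +4.0 g fiber (running total 4.0 g).
Take 2 servings of kidney beans: uses 468 kcal, +18.0 g fiber (running total 22.0 g).
Take 0.24 servings of oats: uses 36 kcal, +1.0 g fiber (running total 23.0 g).
Filling greedily by fiber-per-kcal is optimal for one linear limit, giving 23.0 g.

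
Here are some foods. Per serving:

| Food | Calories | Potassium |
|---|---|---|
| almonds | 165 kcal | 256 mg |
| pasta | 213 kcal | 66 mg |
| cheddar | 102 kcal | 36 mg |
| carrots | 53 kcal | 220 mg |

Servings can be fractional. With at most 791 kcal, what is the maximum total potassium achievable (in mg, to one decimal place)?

3283.4 mg

Potassium per kcal: carrots 4.151, almonds 1.552, cheddar 0.3529, pasta 0.3099.
With no serving limits, spend the whole calories allowance on carrots: 791 kcal / 53 kcal × 220 mg = 3283.4 mg.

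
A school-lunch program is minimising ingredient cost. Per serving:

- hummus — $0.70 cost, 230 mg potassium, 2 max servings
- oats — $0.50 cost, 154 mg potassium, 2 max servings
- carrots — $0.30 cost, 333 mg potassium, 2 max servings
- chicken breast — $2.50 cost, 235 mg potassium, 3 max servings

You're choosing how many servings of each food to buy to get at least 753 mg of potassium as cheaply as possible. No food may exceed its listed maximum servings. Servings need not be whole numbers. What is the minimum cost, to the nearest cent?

Cost per mg of potassium: carrots $0.0009, hummus $0.0030, oats $0.0032, chicken breast $0.0106.
Take 2 servings of carrots: +666.0 mg potassium for $0.60 (total $0.60, still need 87.0 mg).
Take 0.3783 servings of hummus: +87.0 mg potassium for $0.26 (total $0.86, still need 0.0 mg).
Filling from the cheapest source first is optimal under one linear minimum: $0.86.

$0.86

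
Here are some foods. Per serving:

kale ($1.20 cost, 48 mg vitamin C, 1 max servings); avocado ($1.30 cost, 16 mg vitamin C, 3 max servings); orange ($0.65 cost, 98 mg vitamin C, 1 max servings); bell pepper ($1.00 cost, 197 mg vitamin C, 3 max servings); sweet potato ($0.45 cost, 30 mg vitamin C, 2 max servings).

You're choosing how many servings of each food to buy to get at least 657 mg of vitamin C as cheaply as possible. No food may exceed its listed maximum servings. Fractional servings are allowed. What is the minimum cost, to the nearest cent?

Cost per mg of vitamin C: bell pepper $0.0051, orange $0.0066, sweet potato $0.0150, kale $0.0250, avocado $0.0813.
Take 3 servings of bell pepper: +591.0 mg vitamin C for $3.00 (total $3.00, still need 66.0 mg).
Take 0.6735 servings of orange: +66.0 mg vitamin C for $0.44 (total $3.44, still need 0.0 mg).
Greedy by cheapest-per-mg is optimal for a single linear constraint, so the minimum cost is $3.44.

$3.44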